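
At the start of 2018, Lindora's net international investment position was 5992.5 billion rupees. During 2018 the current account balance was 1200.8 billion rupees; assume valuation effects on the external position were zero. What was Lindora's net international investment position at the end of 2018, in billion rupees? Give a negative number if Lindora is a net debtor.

7193.3

With no valuation effects, change in NIIP = current account = 1200.8
End-of-year NIIP = 5992.5 + 1200.8 = 7193.3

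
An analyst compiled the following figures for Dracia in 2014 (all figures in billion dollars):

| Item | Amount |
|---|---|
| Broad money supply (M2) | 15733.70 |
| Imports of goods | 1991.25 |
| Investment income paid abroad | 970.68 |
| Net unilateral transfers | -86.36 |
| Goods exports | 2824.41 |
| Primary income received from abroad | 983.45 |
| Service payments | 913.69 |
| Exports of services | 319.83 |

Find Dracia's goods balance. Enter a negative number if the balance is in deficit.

833.16

Goods balance = 2824.41 - 1991.25 = 833.16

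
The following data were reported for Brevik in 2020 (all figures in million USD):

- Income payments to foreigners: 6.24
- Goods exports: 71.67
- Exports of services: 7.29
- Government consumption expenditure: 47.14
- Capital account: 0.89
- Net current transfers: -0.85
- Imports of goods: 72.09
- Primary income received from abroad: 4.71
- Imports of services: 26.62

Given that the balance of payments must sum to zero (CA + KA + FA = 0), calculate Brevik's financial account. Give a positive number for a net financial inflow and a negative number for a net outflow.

21.24

Goods balance = 71.67 - 72.09 = -0.42
Services balance = 7.29 - 26.62 = -19.33
Trade balance (goods + services) = -0.42 + (-19.33) = -19.75
Net primary income = 4.71 - 6.24 = -1.53
Net secondary income = -0.85
Current account = -19.75 + (-1.53) + (-0.85) = -22.13
Financial account = -(-22.13 + 0.89) = 21.24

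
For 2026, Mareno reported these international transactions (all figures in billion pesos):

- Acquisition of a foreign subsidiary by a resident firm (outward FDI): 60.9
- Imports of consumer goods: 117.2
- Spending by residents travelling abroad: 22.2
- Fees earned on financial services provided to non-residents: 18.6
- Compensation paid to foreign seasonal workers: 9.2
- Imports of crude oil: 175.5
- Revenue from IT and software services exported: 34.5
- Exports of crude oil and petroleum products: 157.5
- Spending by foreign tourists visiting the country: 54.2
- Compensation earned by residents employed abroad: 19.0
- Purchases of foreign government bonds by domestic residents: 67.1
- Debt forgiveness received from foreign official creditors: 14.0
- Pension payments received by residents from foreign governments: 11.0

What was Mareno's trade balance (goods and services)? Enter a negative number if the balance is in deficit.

Goods: 157.5 - 117.2 - 175.5 = -135.2
Services: -22.2 + 54.2 + 18.6 + 34.5 = 85.1
Trade balance = -135.2 + 85.1 = -50.1
(Excluded from the trade balance — financial account: acquisition of a foreign subsidiary by a resident firm (outward FDI) 60.9, purchases of foreign government bonds by domestic residents 67.1; primary income: compensation paid to foreign seasonal workers 9.2, compensation earned by residents employed abroad 19.0; capital account: debt forgiveness received from foreign official creditors 14.0; secondary income: pension payments received by residents from foreign governments 11.0.)

-50.1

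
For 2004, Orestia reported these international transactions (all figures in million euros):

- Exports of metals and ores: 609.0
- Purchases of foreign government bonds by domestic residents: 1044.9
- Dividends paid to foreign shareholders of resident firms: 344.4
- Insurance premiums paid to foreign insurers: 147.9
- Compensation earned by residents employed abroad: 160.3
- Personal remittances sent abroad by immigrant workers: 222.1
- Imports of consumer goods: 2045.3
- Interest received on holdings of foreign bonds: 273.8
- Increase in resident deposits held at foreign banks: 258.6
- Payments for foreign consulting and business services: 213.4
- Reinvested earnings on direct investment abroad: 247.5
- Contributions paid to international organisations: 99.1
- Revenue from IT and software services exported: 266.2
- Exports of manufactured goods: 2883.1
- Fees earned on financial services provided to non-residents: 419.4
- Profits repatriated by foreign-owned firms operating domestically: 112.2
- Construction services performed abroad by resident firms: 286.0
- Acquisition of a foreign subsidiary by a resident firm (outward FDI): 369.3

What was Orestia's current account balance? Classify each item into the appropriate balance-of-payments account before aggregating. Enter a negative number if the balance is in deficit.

1960.9

Goods: 2883.1 - 2045.3 + 609.0 = 1446.8
Services: -147.9 + 419.4 - 213.4 + 266.2 + 286.0 = 610.3
Primary income: 273.8 - 344.4 + 247.5 + 160.3 - 112.2 = 225.0
Secondary income: -99.1 - 222.1 = -321.2
Current account = 1446.8 + 610.3 + 225.0 + (-321.2) = 1960.9
(Excluded from the current account — financial account: purchases of foreign government bonds by domestic residents 1044.9, increase in resident deposits held at foreign banks 258.6, acquisition of a foreign subsidiary by a resident firm (outward FDI) 369.3.)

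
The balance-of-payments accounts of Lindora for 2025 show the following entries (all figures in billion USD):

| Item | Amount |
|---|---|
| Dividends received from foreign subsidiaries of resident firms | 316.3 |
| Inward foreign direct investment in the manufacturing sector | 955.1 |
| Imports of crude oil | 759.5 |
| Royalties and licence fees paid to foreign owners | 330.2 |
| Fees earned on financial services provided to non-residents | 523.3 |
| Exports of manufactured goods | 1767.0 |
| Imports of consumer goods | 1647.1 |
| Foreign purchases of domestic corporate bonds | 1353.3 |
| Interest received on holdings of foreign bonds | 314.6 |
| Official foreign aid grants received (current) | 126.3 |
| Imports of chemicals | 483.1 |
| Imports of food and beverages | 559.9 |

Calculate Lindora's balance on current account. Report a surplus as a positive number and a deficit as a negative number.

Goods: 1767.0 - 1647.1 - 483.1 - 759.5 - 559.9 = -1682.6
Services: 523.3 - 330.2 = 193.1
Primary income: 316.3 + 314.6 = 630.9
Secondary income: 126.3
Current account = (-1682.6) + 193.1 + 630.9 + 126.3 = -732.3
(Excluded from the current account — financial account: inward foreign direct investment in the manufacturing sector 955.1, foreign purchases of domestic corporate bonds 1353.3.)

-732.3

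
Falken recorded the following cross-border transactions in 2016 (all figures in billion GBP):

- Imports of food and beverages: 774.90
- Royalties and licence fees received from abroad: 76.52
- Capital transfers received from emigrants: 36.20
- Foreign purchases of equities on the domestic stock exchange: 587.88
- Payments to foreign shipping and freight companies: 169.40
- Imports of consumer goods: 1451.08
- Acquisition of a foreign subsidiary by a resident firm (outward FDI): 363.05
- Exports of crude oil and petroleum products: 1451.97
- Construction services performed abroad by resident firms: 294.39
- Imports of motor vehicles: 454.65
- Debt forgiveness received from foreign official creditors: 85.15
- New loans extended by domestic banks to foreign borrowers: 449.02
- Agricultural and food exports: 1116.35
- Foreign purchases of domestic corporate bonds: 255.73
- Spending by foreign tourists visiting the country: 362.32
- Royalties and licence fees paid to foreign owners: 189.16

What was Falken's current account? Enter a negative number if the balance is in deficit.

262.36

Goods: -454.65 - 774.90 + 1116.35 + 1451.97 - 1451.08 = -112.31
Services: 76.52 + 294.39 - 189.16 - 169.40 + 362.32 = 374.67
Current account = (-112.31) + 374.67 = 262.36
(Excluded from the current account — capital account: capital transfers received from emigrants 36.20, debt forgiveness received from foreign official creditors 85.15; financial account: foreign purchases of equities on the domestic stock exchange 587.88, acquisition of a foreign subsidiary by a resident firm (outward FDI) 363.05, new loans extended by domestic banks to foreign borrowers 449.02, foreign purchases of domestic corporate bonds 255.73.)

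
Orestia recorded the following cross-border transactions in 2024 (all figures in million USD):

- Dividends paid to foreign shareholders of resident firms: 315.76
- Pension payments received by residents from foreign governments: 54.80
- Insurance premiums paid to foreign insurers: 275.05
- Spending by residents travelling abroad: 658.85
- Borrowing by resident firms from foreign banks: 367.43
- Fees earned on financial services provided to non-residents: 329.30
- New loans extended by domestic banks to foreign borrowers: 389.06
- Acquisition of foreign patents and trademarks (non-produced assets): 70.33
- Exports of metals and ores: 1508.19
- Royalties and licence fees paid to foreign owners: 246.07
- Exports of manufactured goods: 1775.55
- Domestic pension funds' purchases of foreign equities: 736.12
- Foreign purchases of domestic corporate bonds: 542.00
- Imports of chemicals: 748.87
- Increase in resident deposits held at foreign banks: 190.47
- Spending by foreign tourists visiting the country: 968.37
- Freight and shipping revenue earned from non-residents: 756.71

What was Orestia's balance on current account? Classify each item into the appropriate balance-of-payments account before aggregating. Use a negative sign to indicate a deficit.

3148.32

Goods: -748.87 + 1508.19 + 1775.55 = 2534.87
Services: 756.71 - 658.85 + 329.30 - 246.07 + 968.37 - 275.05 = 874.41
Primary income: -315.76
Secondary income: 54.80
Current account = 2534.87 + 874.41 + (-315.76) + 54.80 = 3148.32
(Excluded from the current account — financial account: borrowing by resident firms from foreign banks 367.43, new loans extended by domestic banks to foreign borrowers 389.06, domestic pension funds' purchases of foreign equities 736.12, foreign purchases of domestic corporate bonds 542.00, increase in resident deposits held at foreign banks 190.47; capital account: acquisition of foreign patents and trademarks (non-produced assets) 70.33.)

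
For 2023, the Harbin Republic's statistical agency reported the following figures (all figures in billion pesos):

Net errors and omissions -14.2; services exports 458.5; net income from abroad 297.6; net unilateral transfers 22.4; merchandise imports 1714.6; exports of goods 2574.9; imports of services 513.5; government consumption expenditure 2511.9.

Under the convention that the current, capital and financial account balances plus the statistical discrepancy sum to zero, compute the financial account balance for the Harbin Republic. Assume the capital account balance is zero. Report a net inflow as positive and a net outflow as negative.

Goods balance = 2574.9 - 1714.6 = 860.3
Services balance = 458.5 - 513.5 = -55.0
Trade balance (goods + services) = 860.3 + (-55.0) = 805.3
Net primary income = 297.6
Net secondary income = 22.4
Current account = 805.3 + 297.6 + 22.4 = 1125.3
Financial account = -(1125.3 + (-14.2)) = -1111.1

-1111.1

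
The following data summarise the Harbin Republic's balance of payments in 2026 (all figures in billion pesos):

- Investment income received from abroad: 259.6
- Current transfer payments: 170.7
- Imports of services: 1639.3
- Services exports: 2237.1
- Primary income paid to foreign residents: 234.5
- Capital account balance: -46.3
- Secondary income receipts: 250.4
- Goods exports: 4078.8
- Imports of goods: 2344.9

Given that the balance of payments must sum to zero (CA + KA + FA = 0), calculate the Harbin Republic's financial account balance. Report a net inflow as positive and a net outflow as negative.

-2390.2

Goods balance = 4078.8 - 2344.9 = 1733.9
Services balance = 2237.1 - 1639.3 = 597.8
Trade balance (goods + services) = 1733.9 + 597.8 = 2331.7
Net primary income = 259.6 - 234.5 = 25.1
Net secondary income = 250.4 - 170.7 = 79.7
Current account = 2331.7 + 25.1 + 79.7 = 2436.5
Financial account = -(2436.5 + (-46.3)) = -2390.2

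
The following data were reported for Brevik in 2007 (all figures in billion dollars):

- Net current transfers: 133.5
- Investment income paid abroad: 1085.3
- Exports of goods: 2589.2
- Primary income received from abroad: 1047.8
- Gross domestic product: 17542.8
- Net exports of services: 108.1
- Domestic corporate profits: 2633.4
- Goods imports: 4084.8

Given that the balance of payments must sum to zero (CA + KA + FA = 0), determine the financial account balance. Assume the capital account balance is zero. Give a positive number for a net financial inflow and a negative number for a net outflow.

1291.5

Goods balance = 2589.2 - 4084.8 = -1495.6
Services balance = 108.1
Trade balance (goods + services) = -1495.6 + 108.1 = -1387.5
Net primary income = 1047.8 - 1085.3 = -37.5
Net secondary income = 133.5
Current account = -1387.5 + (-37.5) + 133.5 = -1291.5
Financial account = -(-1291.5) = 1291.5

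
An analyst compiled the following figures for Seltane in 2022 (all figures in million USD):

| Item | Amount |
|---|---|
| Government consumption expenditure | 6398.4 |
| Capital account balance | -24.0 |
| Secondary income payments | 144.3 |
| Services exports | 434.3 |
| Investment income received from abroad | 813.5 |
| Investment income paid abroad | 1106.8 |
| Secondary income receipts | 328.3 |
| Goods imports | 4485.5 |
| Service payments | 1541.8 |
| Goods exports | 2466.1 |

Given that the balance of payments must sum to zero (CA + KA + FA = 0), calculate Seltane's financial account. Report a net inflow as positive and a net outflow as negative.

Goods balance = 2466.1 - 4485.5 = -2019.4
Services balance = 434.3 - 1541.8 = -1107.5
Trade balance (goods + services) = -2019.4 + (-1107.5) = -3126.9
Net primary income = 813.5 - 1106.8 = -293.3
Net secondary income = 328.3 - 144.3 = 184.0
Current account = -3126.9 + (-293.3) + 184.0 = -3236.2
Financial account = -(-3236.2 + (-24.0)) = 3260.2

3260.2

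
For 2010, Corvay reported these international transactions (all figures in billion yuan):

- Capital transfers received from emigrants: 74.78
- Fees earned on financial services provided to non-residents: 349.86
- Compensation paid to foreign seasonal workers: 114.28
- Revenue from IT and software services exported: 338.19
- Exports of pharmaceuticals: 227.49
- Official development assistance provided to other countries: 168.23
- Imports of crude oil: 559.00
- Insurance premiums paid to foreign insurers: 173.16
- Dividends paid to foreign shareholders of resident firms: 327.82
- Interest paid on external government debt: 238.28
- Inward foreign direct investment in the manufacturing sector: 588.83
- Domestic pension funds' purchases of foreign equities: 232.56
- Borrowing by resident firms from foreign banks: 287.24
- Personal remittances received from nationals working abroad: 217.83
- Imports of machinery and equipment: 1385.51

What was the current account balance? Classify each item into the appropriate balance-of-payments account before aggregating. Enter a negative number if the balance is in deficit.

-1832.91

Goods: -559.00 + 227.49 - 1385.51 = -1717.02
Services: 338.19 + 349.86 - 173.16 = 514.89
Primary income: -327.82 - 114.28 - 238.28 = -680.38
Secondary income: -168.23 + 217.83 = 49.60
Current account = (-1717.02) + 514.89 + (-680.38) + 49.60 = -1832.91
(Excluded from the current account — capital account: capital transfers received from emigrants 74.78; financial account: inward foreign direct investment in the manufacturing sector 588.83, domestic pension funds' purchases of foreign equities 232.56, borrowing by resident firms from foreign banks 287.24.)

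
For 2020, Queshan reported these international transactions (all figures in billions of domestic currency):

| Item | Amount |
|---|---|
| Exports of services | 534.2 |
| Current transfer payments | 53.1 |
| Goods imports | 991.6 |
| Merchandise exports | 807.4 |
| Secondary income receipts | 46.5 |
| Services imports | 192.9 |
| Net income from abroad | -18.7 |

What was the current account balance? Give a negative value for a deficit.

Goods balance = 807.4 - 991.6 = -184.2
Services balance = 534.2 - 192.9 = 341.3
Trade balance (goods + services) = -184.2 + 341.3 = 157.1
Net primary income = -18.7
Net secondary income = 46.5 - 53.1 = -6.6
Current account = 157.1 + (-18.7) + (-6.6) = 131.8

131.8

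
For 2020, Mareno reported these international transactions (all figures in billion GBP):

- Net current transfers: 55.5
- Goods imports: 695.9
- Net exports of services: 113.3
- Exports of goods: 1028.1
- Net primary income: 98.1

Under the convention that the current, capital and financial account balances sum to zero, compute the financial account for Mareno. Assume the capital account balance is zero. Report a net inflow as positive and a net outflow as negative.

-599.1

Goods balance = 1028.1 - 695.9 = 332.2
Services balance = 113.3
Trade balance (goods + services) = 332.2 + 113.3 = 445.5
Net primary income = 98.1
Net secondary income = 55.5
Current account = 445.5 + 98.1 + 55.5 = 599.1
Financial account = -(599.1) = -599.1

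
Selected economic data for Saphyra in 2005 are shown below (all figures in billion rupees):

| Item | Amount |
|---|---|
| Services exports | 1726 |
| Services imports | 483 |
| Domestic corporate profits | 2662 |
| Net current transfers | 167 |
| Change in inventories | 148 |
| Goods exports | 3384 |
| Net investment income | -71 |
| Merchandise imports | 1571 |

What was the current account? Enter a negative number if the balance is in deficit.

3152

Goods balance = 3384 - 1571 = 1813
Services balance = 1726 - 483 = 1243
Trade balance (goods + services) = 1813 + 1243 = 3056
Net primary income = -71
Net secondary income = 167
Current account = 3056 + (-71) + 167 = 3152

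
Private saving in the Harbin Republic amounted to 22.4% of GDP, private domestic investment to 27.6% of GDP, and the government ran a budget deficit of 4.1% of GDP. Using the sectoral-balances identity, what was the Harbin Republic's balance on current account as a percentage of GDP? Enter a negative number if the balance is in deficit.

By the sectoral-balances identity, CA = (S_private - I) + (T - G).
Private balance = 22.4 - 27.6 = -5.2
Government balance (T - G) = -4.1
CA = -5.2 + (-4.1) = -9.3

-9.3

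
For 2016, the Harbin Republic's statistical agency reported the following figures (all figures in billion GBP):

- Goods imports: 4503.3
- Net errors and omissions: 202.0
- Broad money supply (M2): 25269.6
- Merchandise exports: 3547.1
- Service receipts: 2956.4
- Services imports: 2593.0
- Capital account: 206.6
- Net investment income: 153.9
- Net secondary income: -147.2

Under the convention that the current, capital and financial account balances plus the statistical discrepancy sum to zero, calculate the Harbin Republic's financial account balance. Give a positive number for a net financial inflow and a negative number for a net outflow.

177.5

Goods balance = 3547.1 - 4503.3 = -956.2
Services balance = 2956.4 - 2593.0 = 363.4
Trade balance (goods + services) = -956.2 + 363.4 = -592.8
Net primary income = 153.9
Net secondary income = -147.2
Current account = -592.8 + 153.9 + (-147.2) = -586.1
Financial account = -(-586.1 + 206.6 + 202.0) = 177.5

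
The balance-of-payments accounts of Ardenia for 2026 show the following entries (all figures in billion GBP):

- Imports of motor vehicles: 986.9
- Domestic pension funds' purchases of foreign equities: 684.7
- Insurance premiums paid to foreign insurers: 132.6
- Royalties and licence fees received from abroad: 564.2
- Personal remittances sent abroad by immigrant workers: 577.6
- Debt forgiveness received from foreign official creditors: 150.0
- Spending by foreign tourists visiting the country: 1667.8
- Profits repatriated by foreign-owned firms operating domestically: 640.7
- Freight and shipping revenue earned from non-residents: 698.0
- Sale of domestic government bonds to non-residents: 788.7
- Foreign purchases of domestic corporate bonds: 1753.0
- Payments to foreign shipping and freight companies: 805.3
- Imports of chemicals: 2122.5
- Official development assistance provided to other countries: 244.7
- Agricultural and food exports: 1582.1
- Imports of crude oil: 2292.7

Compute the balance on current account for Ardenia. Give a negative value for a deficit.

-3290.9

Goods: -2122.5 + 1582.1 - 986.9 - 2292.7 = -3820.0
Services: -805.3 + 1667.8 + 698.0 + 564.2 - 132.6 = 1992.1
Primary income: -640.7
Secondary income: -577.6 - 244.7 = -822.3
Current account = (-3820.0) + 1992.1 + (-640.7) + (-822.3) = -3290.9
(Excluded from the current account — financial account: domestic pension funds' purchases of foreign equities 684.7, sale of domestic government bonds to non-residents 788.7, foreign purchases of domestic corporate bonds 1753.0; capital account: debt forgiveness received from foreign official creditors 150.0.)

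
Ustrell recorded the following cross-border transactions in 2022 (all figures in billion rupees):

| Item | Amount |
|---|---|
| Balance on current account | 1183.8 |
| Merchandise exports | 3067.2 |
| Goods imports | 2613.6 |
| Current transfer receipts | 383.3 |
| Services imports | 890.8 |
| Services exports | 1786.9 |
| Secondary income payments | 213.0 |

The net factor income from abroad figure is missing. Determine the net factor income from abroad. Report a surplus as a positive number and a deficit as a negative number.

Current account = goods balance + services balance + net primary income + net secondary income
Sum of the known components = 1520.0
Net factor income from abroad = CA - (known components) = 1183.8 - 1520.0 = -336.2

-336.2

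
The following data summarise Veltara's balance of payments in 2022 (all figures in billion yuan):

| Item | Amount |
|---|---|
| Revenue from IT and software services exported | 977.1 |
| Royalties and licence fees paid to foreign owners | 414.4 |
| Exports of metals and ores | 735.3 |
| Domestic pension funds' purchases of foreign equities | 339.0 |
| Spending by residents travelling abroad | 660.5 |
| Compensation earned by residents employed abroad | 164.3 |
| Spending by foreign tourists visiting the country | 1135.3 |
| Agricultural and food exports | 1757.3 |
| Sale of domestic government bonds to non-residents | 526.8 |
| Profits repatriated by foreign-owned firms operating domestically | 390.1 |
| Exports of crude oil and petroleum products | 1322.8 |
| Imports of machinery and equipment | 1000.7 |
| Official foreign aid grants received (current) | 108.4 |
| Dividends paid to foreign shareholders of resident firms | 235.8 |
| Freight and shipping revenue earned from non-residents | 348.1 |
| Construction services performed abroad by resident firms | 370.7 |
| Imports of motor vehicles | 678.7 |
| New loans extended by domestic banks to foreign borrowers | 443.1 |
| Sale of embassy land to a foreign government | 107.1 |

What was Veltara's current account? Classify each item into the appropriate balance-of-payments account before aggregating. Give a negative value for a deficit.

Goods: -1000.7 + 1322.8 - 678.7 + 1757.3 + 735.3 = 2136.0
Services: 348.1 - 660.5 + 370.7 + 977.1 - 414.4 + 1135.3 = 1756.3
Primary income: 164.3 - 390.1 - 235.8 = -461.6
Secondary income: 108.4
Current account = 2136.0 + 1756.3 + (-461.6) + 108.4 = 3539.1
(Excluded from the current account — financial account: domestic pension funds' purchases of foreign equities 339.0, sale of domestic government bonds to non-residents 526.8, new loans extended by domestic banks to foreign borrowers 443.1; capital account: sale of embassy land to a foreign government 107.1.)

3539.1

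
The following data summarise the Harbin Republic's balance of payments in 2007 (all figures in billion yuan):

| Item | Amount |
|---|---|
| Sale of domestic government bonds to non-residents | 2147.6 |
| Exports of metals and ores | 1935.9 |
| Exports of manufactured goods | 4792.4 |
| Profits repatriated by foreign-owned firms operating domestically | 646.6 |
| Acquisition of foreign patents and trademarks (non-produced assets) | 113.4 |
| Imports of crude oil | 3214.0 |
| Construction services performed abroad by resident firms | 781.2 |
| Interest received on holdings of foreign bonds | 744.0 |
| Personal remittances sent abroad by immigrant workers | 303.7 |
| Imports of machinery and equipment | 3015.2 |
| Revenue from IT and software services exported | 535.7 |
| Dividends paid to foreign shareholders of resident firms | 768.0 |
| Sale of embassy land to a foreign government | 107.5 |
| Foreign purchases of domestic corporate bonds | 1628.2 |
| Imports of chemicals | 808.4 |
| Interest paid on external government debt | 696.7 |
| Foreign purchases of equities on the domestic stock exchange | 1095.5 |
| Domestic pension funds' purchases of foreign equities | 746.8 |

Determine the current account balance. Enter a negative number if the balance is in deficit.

-663.4

Goods: 4792.4 - 808.4 - 3015.2 + 1935.9 - 3214.0 = -309.3
Services: 535.7 + 781.2 = 1316.9
Primary income: 744.0 - 768.0 - 646.6 - 696.7 = -1367.3
Secondary income: -303.7
Current account = (-309.3) + 1316.9 + (-1367.3) + (-303.7) = -663.4
(Excluded from the current account — financial account: sale of domestic government bonds to non-residents 2147.6, foreign purchases of domestic corporate bonds 1628.2, foreign purchases of equities on the domestic stock exchange 1095.5, domestic pension funds' purchases of foreign equities 746.8; capital account: acquisition of foreign patents and trademarks (non-produced assets) 113.4, sale of embassy land to a foreign government 107.5.)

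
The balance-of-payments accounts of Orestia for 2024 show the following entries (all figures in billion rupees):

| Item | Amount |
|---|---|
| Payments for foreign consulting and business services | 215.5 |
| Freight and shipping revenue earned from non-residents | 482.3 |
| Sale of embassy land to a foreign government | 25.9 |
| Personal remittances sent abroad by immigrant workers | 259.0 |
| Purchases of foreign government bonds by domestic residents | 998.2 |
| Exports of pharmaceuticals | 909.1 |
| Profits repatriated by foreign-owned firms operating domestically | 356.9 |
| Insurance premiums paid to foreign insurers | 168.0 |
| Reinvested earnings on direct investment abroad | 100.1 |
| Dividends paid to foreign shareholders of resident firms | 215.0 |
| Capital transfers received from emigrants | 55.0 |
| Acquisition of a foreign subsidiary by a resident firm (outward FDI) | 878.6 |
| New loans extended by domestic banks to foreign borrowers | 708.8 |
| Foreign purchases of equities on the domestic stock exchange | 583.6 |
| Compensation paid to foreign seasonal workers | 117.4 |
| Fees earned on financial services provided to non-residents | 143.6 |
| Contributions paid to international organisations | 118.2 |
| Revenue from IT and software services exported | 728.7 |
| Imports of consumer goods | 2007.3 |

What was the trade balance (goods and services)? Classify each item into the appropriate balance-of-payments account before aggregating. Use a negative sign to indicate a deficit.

-127.1

Goods: 909.1 - 2007.3 = -1098.2
Services: 143.6 - 168.0 + 482.3 + 728.7 - 215.5 = 971.1
Trade balance = -1098.2 + 971.1 = -127.1
(Excluded from the trade balance — capital account: sale of embassy land to a foreign government 25.9, capital transfers received from emigrants 55.0; secondary income: personal remittances sent abroad by immigrant workers 259.0, contributions paid to international organisations 118.2; financial account: purchases of foreign government bonds by domestic residents 998.2, acquisition of a foreign subsidiary by a resident firm (outward FDI) 878.6, new loans extended by domestic banks to foreign borrowers 708.8, foreign purchases of equities on the domestic stock exchange 583.6; primary income: profits repatriated by foreign-owned firms operating domestically 356.9, reinvested earnings on direct investment abroad 100.1, dividends paid to foreign shareholders of resident firms 215.0, compensation paid to foreign seasonal workers 117.4.)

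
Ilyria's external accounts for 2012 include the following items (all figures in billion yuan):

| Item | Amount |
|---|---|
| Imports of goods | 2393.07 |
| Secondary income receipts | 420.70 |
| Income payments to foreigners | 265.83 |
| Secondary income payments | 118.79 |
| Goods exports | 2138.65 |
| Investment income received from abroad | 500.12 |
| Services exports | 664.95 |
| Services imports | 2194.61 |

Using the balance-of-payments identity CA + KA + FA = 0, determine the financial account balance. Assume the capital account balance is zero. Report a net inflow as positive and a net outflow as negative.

Goods balance = 2138.65 - 2393.07 = -254.42
Services balance = 664.95 - 2194.61 = -1529.66
Trade balance (goods + services) = -254.42 + (-1529.66) = -1784.08
Net primary income = 500.12 - 265.83 = 234.29
Net secondary income = 420.70 - 118.79 = 301.91
Current account = -1784.08 + 234.29 + 301.91 = -1247.88
Financial account = -(-1247.88) = 1247.88

1247.88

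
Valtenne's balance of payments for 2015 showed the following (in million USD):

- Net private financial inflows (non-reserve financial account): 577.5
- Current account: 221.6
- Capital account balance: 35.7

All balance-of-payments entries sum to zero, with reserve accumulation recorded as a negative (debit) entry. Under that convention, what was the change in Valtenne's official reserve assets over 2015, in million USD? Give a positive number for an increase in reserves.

834.8

Official reserve transactions balance = -(221.6 + 35.7 + 577.5) = -834.8
An accumulation of reserves is recorded as a debit (negative entry), so the change in the stock of reserves is the negative of that balance.
Change in official reserves = -(-834.8) = 834.8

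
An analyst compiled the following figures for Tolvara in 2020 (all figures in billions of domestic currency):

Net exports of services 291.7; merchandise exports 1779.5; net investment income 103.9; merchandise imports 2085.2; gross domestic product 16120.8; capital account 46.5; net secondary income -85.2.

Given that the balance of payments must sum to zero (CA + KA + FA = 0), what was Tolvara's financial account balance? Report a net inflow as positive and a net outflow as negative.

-51.2

Goods balance = 1779.5 - 2085.2 = -305.7
Services balance = 291.7
Trade balance (goods + services) = -305.7 + 291.7 = -14.0
Net primary income = 103.9
Net secondary income = -85.2
Current account = -14.0 + 103.9 + (-85.2) = 4.7
Financial account = -(4.7 + 46.5) = -51.2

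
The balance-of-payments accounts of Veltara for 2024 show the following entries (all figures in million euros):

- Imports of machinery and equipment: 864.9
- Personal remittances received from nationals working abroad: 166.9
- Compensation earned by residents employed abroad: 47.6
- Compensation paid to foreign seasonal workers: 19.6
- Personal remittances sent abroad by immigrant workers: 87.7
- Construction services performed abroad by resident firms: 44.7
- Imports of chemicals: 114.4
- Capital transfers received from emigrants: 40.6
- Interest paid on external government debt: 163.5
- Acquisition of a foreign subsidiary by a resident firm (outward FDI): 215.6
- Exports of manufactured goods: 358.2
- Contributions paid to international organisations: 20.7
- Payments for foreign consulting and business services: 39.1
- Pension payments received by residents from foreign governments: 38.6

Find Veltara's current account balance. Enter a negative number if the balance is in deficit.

-653.9

Goods: 358.2 - 864.9 - 114.4 = -621.1
Services: -39.1 + 44.7 = 5.6
Primary income: 47.6 - 19.6 - 163.5 = -135.5
Secondary income: -87.7 + 38.6 - 20.7 + 166.9 = 97.1
Current account = (-621.1) + 5.6 + (-135.5) + 97.1 = -653.9
(Excluded from the current account — capital account: capital transfers received from emigrants 40.6; financial account: acquisition of a foreign subsidiary by a resident firm (outward FDI) 215.6.)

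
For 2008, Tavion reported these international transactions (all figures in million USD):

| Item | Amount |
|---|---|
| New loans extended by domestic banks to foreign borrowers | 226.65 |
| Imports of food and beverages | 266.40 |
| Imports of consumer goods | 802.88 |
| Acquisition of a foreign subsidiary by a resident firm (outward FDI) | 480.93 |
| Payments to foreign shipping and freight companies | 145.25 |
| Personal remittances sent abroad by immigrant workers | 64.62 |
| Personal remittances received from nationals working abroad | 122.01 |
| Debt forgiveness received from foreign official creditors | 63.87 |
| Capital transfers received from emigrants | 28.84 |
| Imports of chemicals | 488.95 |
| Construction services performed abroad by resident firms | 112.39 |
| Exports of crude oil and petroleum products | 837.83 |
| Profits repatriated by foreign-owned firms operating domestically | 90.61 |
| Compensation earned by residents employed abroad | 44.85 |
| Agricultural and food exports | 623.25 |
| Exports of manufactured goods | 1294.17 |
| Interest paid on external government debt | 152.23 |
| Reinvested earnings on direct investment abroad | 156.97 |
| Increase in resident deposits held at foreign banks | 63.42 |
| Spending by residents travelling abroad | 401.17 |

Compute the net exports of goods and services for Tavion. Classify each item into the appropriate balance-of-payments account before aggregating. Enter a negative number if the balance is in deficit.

Goods: 837.83 - 488.95 + 623.25 + 1294.17 - 266.40 - 802.88 = 1197.02
Services: -401.17 - 145.25 + 112.39 = -434.03
Trade balance = 1197.02 + (-434.03) = 762.99
(Excluded from the trade balance — financial account: new loans extended by domestic banks to foreign borrowers 226.65, acquisition of a foreign subsidiary by a resident firm (outward FDI) 480.93, increase in resident deposits held at foreign banks 63.42; secondary income: personal remittances sent abroad by immigrant workers 64.62, personal remittances received from nationals working abroad 122.01; capital account: debt forgiveness received from foreign official creditors 63.87, capital transfers received from emigrants 28.84; primary income: profits repatriated by foreign-owned firms operating domestically 90.61, compensation earned by residents employed abroad 44.85, interest paid on external government debt 152.23, reinvested earnings on direct investment abroad 156.97.)

762.99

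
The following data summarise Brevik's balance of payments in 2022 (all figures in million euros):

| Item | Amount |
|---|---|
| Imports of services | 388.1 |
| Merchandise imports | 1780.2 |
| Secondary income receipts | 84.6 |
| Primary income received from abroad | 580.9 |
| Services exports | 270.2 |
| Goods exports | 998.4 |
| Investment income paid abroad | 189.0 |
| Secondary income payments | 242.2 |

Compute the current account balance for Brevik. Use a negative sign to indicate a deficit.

-665.4

Goods balance = 998.4 - 1780.2 = -781.8
Services balance = 270.2 - 388.1 = -117.9
Trade balance (goods + services) = -781.8 + (-117.9) = -899.7
Net primary income = 580.9 - 189.0 = 391.9
Net secondary income = 84.6 - 242.2 = -157.6
Current account = -899.7 + 391.9 + (-157.6) = -665.4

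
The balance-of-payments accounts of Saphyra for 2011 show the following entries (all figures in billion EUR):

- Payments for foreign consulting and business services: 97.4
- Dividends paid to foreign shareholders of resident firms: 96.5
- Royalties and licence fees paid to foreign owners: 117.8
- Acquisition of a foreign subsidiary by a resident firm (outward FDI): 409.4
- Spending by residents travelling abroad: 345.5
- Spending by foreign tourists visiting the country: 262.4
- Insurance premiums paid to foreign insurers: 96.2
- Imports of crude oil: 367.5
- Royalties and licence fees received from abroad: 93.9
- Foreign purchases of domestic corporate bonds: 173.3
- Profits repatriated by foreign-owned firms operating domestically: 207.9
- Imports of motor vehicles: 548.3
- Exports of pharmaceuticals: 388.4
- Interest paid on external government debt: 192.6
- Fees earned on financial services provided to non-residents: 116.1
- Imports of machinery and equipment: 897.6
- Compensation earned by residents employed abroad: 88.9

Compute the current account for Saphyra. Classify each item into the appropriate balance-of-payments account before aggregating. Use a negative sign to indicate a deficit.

-2017.6

Goods: -367.5 - 548.3 + 388.4 - 897.6 = -1425.0
Services: -345.5 + 116.1 + 262.4 - 117.8 + 93.9 - 96.2 - 97.4 = -184.5
Primary income: -96.5 - 192.6 + 88.9 - 207.9 = -408.1
Current account = (-1425.0) + (-184.5) + (-408.1) = -2017.6
(Excluded from the current account — financial account: acquisition of a foreign subsidiary by a resident firm (outward FDI) 409.4, foreign purchases of domestic corporate bonds 173.3.)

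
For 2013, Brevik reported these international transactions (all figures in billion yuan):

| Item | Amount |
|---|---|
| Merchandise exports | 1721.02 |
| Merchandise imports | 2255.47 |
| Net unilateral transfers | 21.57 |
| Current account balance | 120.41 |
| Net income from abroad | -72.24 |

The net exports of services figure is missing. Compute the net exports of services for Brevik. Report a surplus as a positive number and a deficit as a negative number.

705.53

Current account = goods balance + services balance + net primary income + net secondary income
Sum of the known components = -585.12
Net exports of services = CA - (known components) = 120.41 - (-585.12) = 705.53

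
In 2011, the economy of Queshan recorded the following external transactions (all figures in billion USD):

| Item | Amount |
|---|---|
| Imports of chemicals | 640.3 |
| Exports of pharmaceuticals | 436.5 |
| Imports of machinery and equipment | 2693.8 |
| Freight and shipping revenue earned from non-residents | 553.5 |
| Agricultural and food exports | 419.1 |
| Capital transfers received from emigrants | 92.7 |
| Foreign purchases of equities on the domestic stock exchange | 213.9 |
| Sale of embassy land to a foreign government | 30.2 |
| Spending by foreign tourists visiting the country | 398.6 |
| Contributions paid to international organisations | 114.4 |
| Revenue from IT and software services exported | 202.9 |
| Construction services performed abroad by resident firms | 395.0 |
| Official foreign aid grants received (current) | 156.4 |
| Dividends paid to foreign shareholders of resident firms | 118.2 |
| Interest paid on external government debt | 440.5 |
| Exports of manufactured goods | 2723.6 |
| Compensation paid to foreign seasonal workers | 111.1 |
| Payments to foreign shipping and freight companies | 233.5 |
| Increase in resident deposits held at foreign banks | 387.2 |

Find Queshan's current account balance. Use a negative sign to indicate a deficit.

Goods: -640.3 + 419.1 + 2723.6 - 2693.8 + 436.5 = 245.1
Services: 395.0 - 233.5 + 398.6 + 202.9 + 553.5 = 1316.5
Primary income: -440.5 - 111.1 - 118.2 = -669.8
Secondary income: -114.4 + 156.4 = 42.0
Current account = 245.1 + 1316.5 + (-669.8) + 42.0 = 933.8
(Excluded from the current account — capital account: capital transfers received from emigrants 92.7, sale of embassy land to a foreign government 30.2; financial account: foreign purchases of equities on the domestic stock exchange 213.9, increase in resident deposits held at foreign banks 387.2.)

933.8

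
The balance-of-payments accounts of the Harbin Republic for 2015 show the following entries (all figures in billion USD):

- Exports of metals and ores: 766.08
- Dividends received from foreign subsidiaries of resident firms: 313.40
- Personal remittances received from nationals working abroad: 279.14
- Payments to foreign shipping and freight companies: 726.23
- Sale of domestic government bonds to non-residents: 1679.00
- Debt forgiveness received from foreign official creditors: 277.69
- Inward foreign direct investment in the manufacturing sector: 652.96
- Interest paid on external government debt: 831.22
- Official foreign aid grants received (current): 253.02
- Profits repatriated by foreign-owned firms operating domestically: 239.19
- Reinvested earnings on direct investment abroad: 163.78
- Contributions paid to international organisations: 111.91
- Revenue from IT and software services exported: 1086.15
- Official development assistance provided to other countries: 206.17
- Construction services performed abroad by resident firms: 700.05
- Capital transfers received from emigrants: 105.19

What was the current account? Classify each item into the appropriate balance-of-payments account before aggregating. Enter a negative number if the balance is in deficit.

1446.90

Goods: 766.08
Services: -726.23 + 700.05 + 1086.15 = 1059.97
Primary income: -831.22 + 163.78 + 313.40 - 239.19 = -593.23
Secondary income: 253.02 - 206.17 - 111.91 + 279.14 = 214.08
Current account = 766.08 + 1059.97 + (-593.23) + 214.08 = 1446.90
(Excluded from the current account — financial account: sale of domestic government bonds to non-residents 1679.00, inward foreign direct investment in the manufacturing sector 652.96; capital account: debt forgiveness received from foreign official creditors 277.69, capital transfers received from emigrants 105.19.)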